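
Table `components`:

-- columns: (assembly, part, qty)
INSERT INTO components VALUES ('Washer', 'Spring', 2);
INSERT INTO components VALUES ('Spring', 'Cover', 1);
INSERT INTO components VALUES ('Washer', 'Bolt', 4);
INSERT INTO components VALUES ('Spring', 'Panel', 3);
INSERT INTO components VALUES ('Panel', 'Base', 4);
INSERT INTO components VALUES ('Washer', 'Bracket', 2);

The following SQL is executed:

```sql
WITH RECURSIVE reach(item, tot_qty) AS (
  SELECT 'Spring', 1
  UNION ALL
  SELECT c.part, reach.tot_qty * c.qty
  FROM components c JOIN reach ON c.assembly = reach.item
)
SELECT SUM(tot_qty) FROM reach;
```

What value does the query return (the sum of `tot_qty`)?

17

Base: (Spring, tot_qty=1).
Iteration 1: components of {Spring} -> Cover = 1*1 = 1, Panel = 1*3 = 3.
Iteration 2: components of {Cover,Panel} -> Base = 3*4 = 12.
Iteration 3: no further components; recursion stops.
SUM(tot_qty) = 1 + 1 + 3 + 12 = 17.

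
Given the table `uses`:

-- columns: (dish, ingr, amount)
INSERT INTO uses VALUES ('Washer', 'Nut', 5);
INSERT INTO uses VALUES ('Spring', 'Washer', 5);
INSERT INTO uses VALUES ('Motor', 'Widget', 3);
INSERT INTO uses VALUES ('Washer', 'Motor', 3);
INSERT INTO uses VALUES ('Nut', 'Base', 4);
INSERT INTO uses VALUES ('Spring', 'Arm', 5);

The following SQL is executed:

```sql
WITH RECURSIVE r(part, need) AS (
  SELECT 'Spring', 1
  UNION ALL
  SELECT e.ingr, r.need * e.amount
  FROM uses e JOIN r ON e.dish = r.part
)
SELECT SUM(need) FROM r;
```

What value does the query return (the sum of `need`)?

196

Base: (Spring, need=1).
Iteration 1: components of {Spring} -> Arm = 1*5 = 5, Washer = 1*5 = 5.
Iteration 2: components of {Arm,Washer} -> Motor = 5*3 = 15, Nut = 5*5 = 25.
Iteration 3: components of {Motor,Nut} -> Base = 25*4 = 100, Widget = 15*3 = 45.
Iteration 4: no further components; recursion stops.
SUM(need) = 1 + 5 + 5 + 15 + 25 + 45 + 100 = 196.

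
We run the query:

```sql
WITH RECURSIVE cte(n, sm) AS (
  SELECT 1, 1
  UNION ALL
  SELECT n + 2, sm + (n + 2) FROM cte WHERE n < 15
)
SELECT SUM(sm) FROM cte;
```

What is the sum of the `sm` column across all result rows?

204

Base: n=1, sm=1.
Iteration 1: 1 < 15 holds -> n = 1 + 2 = 3, sm = 1 + 3 = 4.
Iteration 2: 3 < 15 holds -> n = 3 + 2 = 5, sm = 4 + 5 = 9.
Iteration 3: 5 < 15 holds -> n = 5 + 2 = 7, sm = 9 + 7 = 16.
Iteration 4: 7 < 15 holds -> n = 7 + 2 = 9, sm = 16 + 9 = 25.
Iteration 5: 9 < 15 holds -> n = 9 + 2 = 11, sm = 25 + 11 = 36.
Iteration 6: 11 < 15 holds -> n = 11 + 2 = 13, sm = 36 + 13 = 49.
Iteration 7: 13 < 15 holds -> n = 13 + 2 = 15, sm = 49 + 15 = 64.
Iteration 8: 15 < 15 fails; recursion stops.
SUM(sm) = 1 + 4 + 9 + 16 + 25 + 36 + 49 + 64 = 204.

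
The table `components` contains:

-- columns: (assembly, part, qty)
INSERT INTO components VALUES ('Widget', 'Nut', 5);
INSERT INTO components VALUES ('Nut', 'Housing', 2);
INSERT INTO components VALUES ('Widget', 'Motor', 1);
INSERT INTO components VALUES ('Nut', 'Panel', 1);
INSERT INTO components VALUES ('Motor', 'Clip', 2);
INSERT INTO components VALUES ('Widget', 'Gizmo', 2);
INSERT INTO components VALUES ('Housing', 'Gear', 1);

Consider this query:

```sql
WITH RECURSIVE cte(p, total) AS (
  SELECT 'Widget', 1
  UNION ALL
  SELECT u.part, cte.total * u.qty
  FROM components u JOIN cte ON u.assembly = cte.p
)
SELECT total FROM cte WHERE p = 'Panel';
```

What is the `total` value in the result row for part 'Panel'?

Base: (Widget, total=1).
Iteration 1: components of {Widget} -> Gizmo = 1*2 = 2, Motor = 1*1 = 1, Nut = 1*5 = 5.
Iteration 2: components of {Gizmo,Motor,Nut} -> Clip = 1*2 = 2, Housing = 5*2 = 10, Panel = 5*1 = 5.
Iteration 3: components of {Clip,Housing,Panel} -> Gear = 10*1 = 10.
Iteration 4: no further components; recursion stops.

5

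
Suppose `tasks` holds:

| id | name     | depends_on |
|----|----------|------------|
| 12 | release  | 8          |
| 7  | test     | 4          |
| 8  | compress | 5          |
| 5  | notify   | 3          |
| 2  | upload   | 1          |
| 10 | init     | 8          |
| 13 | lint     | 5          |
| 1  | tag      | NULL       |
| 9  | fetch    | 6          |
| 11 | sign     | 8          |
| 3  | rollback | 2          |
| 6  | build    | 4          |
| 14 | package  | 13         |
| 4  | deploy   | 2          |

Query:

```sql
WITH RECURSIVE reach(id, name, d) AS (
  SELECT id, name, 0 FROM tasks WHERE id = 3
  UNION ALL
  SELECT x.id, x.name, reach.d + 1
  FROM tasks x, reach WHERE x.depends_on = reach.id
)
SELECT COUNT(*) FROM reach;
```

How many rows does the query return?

8

Base: id=3 (rollback) at d 0.
Iteration 1: rows with depends_on in {3} -> notify (id 5, d 1).
Iteration 2: rows with depends_on in {5} -> compress (id 8, d 2), lint (id 13, d 2).
Iteration 3: rows with depends_on in {8,13} -> init (id 10, d 3), sign (id 11, d 3), release (id 12, d 3), package (id 14, d 3).
Iteration 4: no rows with depends_on in {10,11,12,14}; recursion stops.
Total rows emitted: 8.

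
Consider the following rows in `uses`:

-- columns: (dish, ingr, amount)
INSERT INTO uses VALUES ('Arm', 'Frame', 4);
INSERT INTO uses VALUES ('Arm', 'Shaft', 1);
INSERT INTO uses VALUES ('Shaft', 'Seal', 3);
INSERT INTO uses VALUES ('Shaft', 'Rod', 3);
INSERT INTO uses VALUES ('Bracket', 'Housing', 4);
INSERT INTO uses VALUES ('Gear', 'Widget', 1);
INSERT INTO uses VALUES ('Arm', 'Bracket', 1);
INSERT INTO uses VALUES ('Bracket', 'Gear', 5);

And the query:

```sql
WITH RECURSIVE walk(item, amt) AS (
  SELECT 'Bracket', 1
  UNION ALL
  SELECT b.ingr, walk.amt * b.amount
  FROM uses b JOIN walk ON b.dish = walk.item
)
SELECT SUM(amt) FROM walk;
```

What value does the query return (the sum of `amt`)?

Base: (Bracket, amt=1).
Iteration 1: components of {Bracket} -> Gear = 1*5 = 5, Housing = 1*4 = 4.
Iteration 2: components of {Gear,Housing} -> Widget = 5*1 = 5.
Iteration 3: no further components; recursion stops.
SUM(amt) = 1 + 4 + 5 + 5 = 15.

15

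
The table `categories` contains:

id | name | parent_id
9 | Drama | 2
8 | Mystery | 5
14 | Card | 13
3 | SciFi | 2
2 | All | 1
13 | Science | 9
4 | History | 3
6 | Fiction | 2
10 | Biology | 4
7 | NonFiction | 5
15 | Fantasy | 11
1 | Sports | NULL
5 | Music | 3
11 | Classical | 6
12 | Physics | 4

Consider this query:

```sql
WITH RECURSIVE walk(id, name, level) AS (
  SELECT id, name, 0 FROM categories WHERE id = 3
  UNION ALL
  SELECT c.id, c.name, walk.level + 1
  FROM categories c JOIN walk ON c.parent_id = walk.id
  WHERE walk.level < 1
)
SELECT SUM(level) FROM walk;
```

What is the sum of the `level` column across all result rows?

Base: id=3 (SciFi) at level 0.
Iteration 1: rows with parent_id in {3} -> History (id 4, level 1), Music (id 5, level 1).
Iteration 2: level < 1 fails for all current rows; recursion stops.
SUM(level) = 0 + 1 + 1 = 2.

2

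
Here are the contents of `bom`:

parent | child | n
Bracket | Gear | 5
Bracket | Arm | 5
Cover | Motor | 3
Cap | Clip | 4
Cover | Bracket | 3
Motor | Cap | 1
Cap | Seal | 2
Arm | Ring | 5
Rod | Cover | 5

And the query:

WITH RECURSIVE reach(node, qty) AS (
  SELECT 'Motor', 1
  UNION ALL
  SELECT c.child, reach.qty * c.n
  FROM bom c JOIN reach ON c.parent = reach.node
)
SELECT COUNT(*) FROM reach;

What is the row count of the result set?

4

Base: (Motor, qty=1).
Iteration 1: components of {Motor} -> Cap = 1*1 = 1.
Iteration 2: components of {Cap} -> Clip = 1*4 = 4, Seal = 1*2 = 2.
Iteration 3: no further components; recursion stops.
Total rows emitted: 4.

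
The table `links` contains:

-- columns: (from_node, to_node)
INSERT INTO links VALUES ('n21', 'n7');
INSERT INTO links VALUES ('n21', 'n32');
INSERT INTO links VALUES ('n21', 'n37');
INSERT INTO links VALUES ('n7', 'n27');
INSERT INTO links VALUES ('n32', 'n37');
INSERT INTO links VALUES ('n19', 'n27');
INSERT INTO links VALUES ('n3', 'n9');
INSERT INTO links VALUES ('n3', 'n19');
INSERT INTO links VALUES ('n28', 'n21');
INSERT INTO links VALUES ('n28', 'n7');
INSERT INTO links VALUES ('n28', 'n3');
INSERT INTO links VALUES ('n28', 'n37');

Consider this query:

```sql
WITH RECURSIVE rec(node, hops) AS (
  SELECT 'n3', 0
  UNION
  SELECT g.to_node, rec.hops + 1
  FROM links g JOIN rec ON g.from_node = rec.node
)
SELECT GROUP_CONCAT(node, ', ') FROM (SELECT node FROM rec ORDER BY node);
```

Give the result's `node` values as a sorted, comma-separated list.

Base: (n3, hops=0).
Iteration 1: edges from {n3} -> (n19, hops=1), (n9, hops=1).
Iteration 2: edges from {n19,n9} -> (n27, hops=2).
Iteration 3: no outgoing edges from {n27}; recursion stops.

n19, n27, n3, n9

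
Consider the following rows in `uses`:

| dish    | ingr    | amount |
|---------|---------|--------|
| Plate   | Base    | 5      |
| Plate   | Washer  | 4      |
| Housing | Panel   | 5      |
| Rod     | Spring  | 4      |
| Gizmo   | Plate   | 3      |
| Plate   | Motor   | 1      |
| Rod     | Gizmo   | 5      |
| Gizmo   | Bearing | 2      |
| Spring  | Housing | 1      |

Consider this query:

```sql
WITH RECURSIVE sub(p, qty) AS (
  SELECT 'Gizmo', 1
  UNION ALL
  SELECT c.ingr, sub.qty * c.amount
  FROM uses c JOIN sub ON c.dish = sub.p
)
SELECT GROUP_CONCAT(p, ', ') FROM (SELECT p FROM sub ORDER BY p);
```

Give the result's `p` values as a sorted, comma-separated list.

Base, Bearing, Gizmo, Motor, Plate, Washer

Base: (Gizmo, qty=1).
Iteration 1: components of {Gizmo} -> Bearing = 1*2 = 2, Plate = 1*3 = 3.
Iteration 2: components of {Bearing,Plate} -> Base = 3*5 = 15, Motor = 3*1 = 3, Washer = 3*4 = 12.
Iteration 3: no further components; recursion stops.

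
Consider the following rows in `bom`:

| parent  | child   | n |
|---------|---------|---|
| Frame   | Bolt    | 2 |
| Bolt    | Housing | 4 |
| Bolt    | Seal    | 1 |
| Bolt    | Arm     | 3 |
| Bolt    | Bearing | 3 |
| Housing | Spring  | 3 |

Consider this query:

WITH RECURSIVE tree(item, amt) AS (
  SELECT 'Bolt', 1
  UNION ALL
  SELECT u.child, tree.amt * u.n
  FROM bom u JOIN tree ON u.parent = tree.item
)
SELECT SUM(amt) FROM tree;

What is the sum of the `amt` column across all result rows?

24

Base: (Bolt, amt=1).
Iteration 1: components of {Bolt} -> Arm = 1*3 = 3, Bearing = 1*3 = 3, Housing = 1*4 = 4, Seal = 1*1 = 1.
Iteration 2: components of {Arm,Bearing,Housing,Seal} -> Spring = 4*3 = 12.
Iteration 3: no further components; recursion stops.
SUM(amt) = 1 + 4 + 1 + 3 + 3 + 12 = 24.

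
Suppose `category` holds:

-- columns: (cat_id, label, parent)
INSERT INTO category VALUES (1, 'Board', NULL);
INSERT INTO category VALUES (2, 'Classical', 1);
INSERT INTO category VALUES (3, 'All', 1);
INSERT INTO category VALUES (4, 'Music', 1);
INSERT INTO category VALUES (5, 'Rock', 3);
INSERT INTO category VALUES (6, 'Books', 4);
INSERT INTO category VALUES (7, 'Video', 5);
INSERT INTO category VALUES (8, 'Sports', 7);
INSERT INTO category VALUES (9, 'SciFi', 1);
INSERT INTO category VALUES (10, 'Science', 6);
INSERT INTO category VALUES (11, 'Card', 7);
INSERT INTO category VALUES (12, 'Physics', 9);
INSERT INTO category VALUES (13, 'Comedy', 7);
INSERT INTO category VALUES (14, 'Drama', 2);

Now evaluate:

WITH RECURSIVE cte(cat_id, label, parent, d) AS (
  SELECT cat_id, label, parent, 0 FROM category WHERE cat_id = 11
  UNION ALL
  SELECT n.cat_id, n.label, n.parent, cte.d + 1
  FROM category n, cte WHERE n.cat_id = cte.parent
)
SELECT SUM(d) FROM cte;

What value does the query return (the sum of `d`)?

Base: cat_id=11 (Card), parent=7, d 0.
Iteration 1: join on cat_id=7 -> Video (id 7, parent=5, d 1).
Iteration 2: join on cat_id=5 -> Rock (id 5, parent=3, d 2).
Iteration 3: join on cat_id=3 -> All (id 3, parent=1, d 3).
Iteration 4: join on cat_id=1 -> Board (id 1, parent=NULL, d 4).
Iteration 5: parent is NULL; no match; recursion stops.
SUM(d) = 0 + 1 + 2 + 3 + 4 = 10.

10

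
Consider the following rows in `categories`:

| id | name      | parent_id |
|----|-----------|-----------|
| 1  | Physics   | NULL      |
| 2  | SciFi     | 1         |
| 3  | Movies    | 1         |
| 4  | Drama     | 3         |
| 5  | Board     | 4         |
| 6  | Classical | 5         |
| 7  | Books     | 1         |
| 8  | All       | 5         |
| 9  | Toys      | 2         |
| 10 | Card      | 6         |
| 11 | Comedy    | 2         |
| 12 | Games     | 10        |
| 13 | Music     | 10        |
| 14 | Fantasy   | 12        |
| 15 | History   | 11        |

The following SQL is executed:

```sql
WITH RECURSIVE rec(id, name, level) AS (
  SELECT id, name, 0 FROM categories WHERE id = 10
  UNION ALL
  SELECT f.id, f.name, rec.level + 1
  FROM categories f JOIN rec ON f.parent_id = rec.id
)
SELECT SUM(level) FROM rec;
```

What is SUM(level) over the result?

Base: id=10 (Card) at level 0.
Iteration 1: rows with parent_id in {10} -> Games (id 12, level 1), Music (id 13, level 1).
Iteration 2: rows with parent_id in {12,13} -> Fantasy (id 14, level 2).
Iteration 3: no rows with parent_id in {14}; recursion stops.
SUM(level) = 0 + 1 + 1 + 2 = 4.

4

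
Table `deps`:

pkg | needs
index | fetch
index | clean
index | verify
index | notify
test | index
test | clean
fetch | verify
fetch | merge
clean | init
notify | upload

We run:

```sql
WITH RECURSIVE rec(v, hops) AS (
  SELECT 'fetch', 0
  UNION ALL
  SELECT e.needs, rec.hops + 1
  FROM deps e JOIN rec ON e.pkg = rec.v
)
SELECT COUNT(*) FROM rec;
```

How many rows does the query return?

Base: (fetch, hops=0).
Iteration 1: edges from {fetch} -> (merge, hops=1), (verify, hops=1).
Iteration 2: no outgoing edges from {merge,verify}; recursion stops.
Total rows emitted: 3.

3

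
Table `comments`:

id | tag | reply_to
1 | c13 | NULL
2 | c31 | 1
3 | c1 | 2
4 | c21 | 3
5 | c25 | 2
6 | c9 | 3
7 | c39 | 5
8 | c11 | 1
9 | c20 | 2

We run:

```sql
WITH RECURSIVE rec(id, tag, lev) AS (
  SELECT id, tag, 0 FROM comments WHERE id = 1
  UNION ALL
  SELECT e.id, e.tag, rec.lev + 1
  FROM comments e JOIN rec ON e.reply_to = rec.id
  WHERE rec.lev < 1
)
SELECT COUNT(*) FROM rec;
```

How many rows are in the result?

Base: id=1 (c13) at lev 0.
Iteration 1: rows with reply_to in {1} -> c31 (id 2, lev 1), c11 (id 8, lev 1).
Iteration 2: lev < 1 fails for all current rows; recursion stops.
Total rows emitted: 3.

3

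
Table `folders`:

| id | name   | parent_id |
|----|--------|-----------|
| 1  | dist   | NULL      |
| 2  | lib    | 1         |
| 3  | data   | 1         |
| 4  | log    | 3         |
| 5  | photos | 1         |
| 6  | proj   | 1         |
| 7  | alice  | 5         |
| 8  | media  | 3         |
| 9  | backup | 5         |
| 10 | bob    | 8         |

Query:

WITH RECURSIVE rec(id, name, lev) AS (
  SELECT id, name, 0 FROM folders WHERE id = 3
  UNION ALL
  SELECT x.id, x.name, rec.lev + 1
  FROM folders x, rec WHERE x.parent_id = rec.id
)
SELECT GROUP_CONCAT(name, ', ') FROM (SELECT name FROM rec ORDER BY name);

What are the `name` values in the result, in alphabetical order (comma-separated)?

bob, data, log, media

Base: id=3 (data) at lev 0.
Iteration 1: rows with parent_id in {3} -> log (id 4, lev 1), media (id 8, lev 1).
Iteration 2: rows with parent_id in {4,8} -> bob (id 10, lev 2).
Iteration 3: no rows with parent_id in {10}; recursion stops.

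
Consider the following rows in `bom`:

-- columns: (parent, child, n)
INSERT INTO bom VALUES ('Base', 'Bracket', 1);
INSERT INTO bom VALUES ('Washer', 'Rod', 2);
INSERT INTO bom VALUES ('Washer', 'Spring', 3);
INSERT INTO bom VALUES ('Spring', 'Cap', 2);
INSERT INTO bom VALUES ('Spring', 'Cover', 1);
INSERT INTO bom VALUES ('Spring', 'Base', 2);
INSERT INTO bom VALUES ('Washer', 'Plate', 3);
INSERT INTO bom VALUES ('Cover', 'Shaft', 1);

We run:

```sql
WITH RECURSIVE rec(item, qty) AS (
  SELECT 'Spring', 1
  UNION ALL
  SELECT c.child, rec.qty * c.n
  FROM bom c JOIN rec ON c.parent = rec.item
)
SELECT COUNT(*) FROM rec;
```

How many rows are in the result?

6

Base: (Spring, qty=1).
Iteration 1: components of {Spring} -> Base = 1*2 = 2, Cap = 1*2 = 2, Cover = 1*1 = 1.
Iteration 2: components of {Base,Cap,Cover} -> Bracket = 2*1 = 2, Shaft = 1*1 = 1.
Iteration 3: no further components; recursion stops.
Total rows emitted: 6.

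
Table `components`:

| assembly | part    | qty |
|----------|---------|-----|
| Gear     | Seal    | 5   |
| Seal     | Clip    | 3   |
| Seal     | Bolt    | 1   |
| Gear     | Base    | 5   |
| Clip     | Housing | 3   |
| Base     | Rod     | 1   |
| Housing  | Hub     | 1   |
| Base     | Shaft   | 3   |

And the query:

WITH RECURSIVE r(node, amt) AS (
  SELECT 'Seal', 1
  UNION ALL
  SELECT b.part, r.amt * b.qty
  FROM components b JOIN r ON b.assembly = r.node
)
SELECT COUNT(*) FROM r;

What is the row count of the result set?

5

Base: (Seal, amt=1).
Iteration 1: components of {Seal} -> Bolt = 1*1 = 1, Clip = 1*3 = 3.
Iteration 2: components of {Bolt,Clip} -> Housing = 3*3 = 9.
Iteration 3: components of {Housing} -> Hub = 9*1 = 9.
Iteration 4: no further components; recursion stops.
Total rows emitted: 5.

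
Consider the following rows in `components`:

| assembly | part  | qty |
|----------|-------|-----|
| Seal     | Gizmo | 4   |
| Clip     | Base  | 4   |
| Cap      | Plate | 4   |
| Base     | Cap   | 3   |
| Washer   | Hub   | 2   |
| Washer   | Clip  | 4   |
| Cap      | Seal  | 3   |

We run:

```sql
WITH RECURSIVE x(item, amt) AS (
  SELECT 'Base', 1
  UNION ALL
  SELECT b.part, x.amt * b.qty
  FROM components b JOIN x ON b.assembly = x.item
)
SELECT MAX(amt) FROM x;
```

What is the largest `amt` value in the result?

36

Base: (Base, amt=1).
Iteration 1: components of {Base} -> Cap = 1*3 = 3.
Iteration 2: components of {Cap} -> Plate = 3*4 = 12, Seal = 3*3 = 9.
Iteration 3: components of {Plate,Seal} -> Gizmo = 9*4 = 36.
Iteration 4: no further components; recursion stops.
amt values: 1, 3, 12, 9, 36; the maximum is 36.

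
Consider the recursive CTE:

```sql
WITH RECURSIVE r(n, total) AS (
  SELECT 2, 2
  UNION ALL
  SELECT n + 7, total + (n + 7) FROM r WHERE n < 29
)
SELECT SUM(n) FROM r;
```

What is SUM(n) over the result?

80

Base: n=2, total=2.
Iteration 1: 2 < 29 holds -> n = 2 + 7 = 9, total = 2 + 9 = 11.
Iteration 2: 9 < 29 holds -> n = 9 + 7 = 16, total = 11 + 16 = 27.
Iteration 3: 16 < 29 holds -> n = 16 + 7 = 23, total = 27 + 23 = 50.
Iteration 4: 23 < 29 holds -> n = 23 + 7 = 30, total = 50 + 30 = 80.
Iteration 5: 30 < 29 fails; recursion stops.
SUM(n) = 2 + 9 + 16 + 23 + 30 = 80.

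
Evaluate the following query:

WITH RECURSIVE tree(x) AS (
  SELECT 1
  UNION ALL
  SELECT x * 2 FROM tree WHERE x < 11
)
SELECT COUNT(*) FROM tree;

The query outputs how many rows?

Base: x=1.
Iteration 1: 1 < 11 holds -> x = 1 * 2 = 2.
Iteration 2: 2 < 11 holds -> x = 2 * 2 = 4.
Iteration 3: 4 < 11 holds -> x = 4 * 2 = 8.
Iteration 4: 8 < 11 holds -> x = 8 * 2 = 16.
Iteration 5: 16 < 11 fails; recursion stops.
Total rows emitted: 5.

5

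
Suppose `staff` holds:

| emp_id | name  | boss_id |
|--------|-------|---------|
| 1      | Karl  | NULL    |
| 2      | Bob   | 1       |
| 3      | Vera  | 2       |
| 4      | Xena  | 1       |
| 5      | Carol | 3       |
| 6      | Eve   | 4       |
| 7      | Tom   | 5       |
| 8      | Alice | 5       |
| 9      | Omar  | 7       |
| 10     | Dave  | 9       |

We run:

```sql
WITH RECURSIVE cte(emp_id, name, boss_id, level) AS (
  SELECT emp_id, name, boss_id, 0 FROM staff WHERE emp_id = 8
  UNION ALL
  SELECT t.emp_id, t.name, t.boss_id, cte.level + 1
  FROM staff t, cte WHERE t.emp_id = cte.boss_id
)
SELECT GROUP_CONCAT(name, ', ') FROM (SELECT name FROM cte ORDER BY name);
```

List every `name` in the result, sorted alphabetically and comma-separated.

Alice, Bob, Carol, Karl, Vera

Base: emp_id=8 (Alice), boss_id=5, level 0.
Iteration 1: join on emp_id=5 -> Carol (id 5, boss_id=3, level 1).
Iteration 2: join on emp_id=3 -> Vera (id 3, boss_id=2, level 2).
Iteration 3: join on emp_id=2 -> Bob (id 2, boss_id=1, level 3).
Iteration 4: join on emp_id=1 -> Karl (id 1, boss_id=NULL, level 4).
Iteration 5: boss_id is NULL; no match; recursion stops.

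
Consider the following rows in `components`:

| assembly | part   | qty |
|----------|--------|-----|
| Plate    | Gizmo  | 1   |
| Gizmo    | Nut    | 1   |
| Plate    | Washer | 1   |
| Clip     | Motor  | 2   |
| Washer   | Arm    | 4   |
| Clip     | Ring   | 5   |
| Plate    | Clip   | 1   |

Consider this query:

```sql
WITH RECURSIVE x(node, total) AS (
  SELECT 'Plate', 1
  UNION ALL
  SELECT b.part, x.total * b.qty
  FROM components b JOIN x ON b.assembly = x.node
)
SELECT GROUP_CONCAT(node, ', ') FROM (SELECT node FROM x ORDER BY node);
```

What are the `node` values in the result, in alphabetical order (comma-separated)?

Base: (Plate, total=1).
Iteration 1: components of {Plate} -> Clip = 1*1 = 1, Gizmo = 1*1 = 1, Washer = 1*1 = 1.
Iteration 2: components of {Clip,Gizmo,Washer} -> Arm = 1*4 = 4, Motor = 1*2 = 2, Nut = 1*1 = 1, Ring = 1*5 = 5.
Iteration 3: no further components; recursion stops.

Arm, Clip, Gizmo, Motor, Nut, Plate, Ring, Washer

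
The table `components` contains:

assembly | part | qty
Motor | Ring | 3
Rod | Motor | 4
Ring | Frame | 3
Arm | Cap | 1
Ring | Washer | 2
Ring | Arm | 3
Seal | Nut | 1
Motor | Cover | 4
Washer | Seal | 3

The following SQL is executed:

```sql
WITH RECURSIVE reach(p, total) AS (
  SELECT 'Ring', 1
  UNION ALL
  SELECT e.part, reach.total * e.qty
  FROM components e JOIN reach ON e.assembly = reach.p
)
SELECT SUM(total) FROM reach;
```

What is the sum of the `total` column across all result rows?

24

Base: (Ring, total=1).
Iteration 1: components of {Ring} -> Arm = 1*3 = 3, Frame = 1*3 = 3, Washer = 1*2 = 2.
Iteration 2: components of {Arm,Frame,Washer} -> Cap = 3*1 = 3, Seal = 2*3 = 6.
Iteration 3: components of {Cap,Seal} -> Nut = 6*1 = 6.
Iteration 4: no further components; recursion stops.
SUM(total) = 1 + 2 + 3 + 3 + 6 + 3 + 6 = 24.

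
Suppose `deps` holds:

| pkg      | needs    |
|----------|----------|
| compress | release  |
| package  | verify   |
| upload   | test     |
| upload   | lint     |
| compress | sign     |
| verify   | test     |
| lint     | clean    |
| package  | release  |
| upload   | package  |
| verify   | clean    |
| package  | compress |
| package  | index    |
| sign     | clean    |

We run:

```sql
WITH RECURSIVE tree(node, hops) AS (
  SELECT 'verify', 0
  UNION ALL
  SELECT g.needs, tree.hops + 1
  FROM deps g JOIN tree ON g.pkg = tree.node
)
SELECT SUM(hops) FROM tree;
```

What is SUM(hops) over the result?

2

Base: (verify, hops=0).
Iteration 1: edges from {verify} -> (clean, hops=1), (test, hops=1).
Iteration 2: no outgoing edges from {clean,test}; recursion stops.
SUM(hops) = 0 + 1 + 1 = 2.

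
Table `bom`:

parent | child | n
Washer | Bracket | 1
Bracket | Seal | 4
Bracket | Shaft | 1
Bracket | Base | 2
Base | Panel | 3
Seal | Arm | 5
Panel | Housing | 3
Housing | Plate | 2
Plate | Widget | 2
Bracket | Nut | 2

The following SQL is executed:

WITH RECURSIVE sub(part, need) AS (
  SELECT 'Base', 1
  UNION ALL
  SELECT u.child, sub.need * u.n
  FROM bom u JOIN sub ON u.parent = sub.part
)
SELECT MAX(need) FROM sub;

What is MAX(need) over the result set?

Base: (Base, need=1).
Iteration 1: components of {Base} -> Panel = 1*3 = 3.
Iteration 2: components of {Panel} -> Housing = 3*3 = 9.
Iteration 3: components of {Housing} -> Plate = 9*2 = 18.
Iteration 4: components of {Plate} -> Widget = 18*2 = 36.
Iteration 5: no further components; recursion stops.
need values: 1, 3, 9, 18, 36; the maximum is 36.

36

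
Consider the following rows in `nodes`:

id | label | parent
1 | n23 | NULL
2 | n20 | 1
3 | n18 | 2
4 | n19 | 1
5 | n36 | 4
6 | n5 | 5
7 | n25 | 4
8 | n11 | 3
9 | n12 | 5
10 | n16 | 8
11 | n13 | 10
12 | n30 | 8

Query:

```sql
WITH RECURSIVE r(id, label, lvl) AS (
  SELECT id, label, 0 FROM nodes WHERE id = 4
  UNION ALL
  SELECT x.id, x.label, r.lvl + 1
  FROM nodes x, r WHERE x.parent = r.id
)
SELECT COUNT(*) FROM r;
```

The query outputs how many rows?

5

Base: id=4 (n19) at lvl 0.
Iteration 1: rows with parent in {4} -> n36 (id 5, lvl 1), n25 (id 7, lvl 1).
Iteration 2: rows with parent in {5,7} -> n5 (id 6, lvl 2), n12 (id 9, lvl 2).
Iteration 3: no rows with parent in {6,9}; recursion stops.
Total rows emitted: 5.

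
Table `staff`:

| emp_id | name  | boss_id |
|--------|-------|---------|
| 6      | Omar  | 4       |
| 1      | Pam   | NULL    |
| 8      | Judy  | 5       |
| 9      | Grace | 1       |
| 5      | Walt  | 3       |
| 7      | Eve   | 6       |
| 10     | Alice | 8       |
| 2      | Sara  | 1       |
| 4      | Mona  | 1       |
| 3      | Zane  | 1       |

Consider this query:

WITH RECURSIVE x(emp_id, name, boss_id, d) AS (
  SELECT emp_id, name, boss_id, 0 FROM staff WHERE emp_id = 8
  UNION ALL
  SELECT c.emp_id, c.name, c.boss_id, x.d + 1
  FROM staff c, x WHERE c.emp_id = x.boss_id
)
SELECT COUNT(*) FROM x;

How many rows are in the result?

Base: emp_id=8 (Judy), boss_id=5, d 0.
Iteration 1: join on emp_id=5 -> Walt (id 5, boss_id=3, d 1).
Iteration 2: join on emp_id=3 -> Zane (id 3, boss_id=1, d 2).
Iteration 3: join on emp_id=1 -> Pam (id 1, boss_id=NULL, d 3).
Iteration 4: boss_id is NULL; no match; recursion stops.
Total rows emitted: 4.

4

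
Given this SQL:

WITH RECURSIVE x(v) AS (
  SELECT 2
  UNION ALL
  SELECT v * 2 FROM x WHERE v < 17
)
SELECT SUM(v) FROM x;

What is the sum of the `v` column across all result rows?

Base: v=2.
Iteration 1: 2 < 17 holds -> v = 2 * 2 = 4.
Iteration 2: 4 < 17 holds -> v = 4 * 2 = 8.
Iteration 3: 8 < 17 holds -> v = 8 * 2 = 16.
Iteration 4: 16 < 17 holds -> v = 16 * 2 = 32.
Iteration 5: 32 < 17 fails; recursion stops.
SUM(v) = 2 + 4 + 8 + 16 + 32 = 62.

62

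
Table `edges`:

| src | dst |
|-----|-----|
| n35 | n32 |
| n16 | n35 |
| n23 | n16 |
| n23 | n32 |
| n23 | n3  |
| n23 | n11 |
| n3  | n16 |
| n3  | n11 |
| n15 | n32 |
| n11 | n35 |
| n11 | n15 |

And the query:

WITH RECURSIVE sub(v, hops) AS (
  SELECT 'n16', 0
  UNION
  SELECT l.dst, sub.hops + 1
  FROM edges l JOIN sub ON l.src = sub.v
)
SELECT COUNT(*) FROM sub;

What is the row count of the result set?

Base: (n16, hops=0).
Iteration 1: edges from {n16} -> (n35, hops=1).
Iteration 2: edges from {n35} -> (n32, hops=2).
Iteration 3: no outgoing edges from {n32}; recursion stops.
Total rows emitted: 3.

3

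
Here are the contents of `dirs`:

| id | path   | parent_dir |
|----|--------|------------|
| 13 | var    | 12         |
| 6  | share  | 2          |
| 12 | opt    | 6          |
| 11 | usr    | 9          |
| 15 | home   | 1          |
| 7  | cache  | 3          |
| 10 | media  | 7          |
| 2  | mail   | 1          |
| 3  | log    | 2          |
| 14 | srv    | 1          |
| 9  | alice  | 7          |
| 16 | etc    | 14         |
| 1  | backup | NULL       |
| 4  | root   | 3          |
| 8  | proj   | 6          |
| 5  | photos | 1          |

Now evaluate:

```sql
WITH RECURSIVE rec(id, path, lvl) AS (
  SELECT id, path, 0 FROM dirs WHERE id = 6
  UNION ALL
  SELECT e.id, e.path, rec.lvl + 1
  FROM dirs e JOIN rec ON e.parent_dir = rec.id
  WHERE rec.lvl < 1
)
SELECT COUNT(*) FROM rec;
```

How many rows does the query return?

Base: id=6 (share) at lvl 0.
Iteration 1: rows with parent_dir in {6} -> proj (id 8, lvl 1), opt (id 12, lvl 1).
Iteration 2: lvl < 1 fails for all current rows; recursion stops.
Total rows emitted: 3.

3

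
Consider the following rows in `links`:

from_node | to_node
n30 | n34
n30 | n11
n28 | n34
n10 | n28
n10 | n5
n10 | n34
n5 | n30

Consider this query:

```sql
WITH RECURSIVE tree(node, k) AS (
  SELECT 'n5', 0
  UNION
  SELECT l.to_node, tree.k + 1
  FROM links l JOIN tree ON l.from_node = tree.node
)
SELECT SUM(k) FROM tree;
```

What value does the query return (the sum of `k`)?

5

Base: (n5, k=0).
Iteration 1: edges from {n5} -> (n30, k=1).
Iteration 2: edges from {n30} -> (n11, k=2), (n34, k=2).
Iteration 3: no outgoing edges from {n11,n34}; recursion stops.
SUM(k) = 0 + 1 + 2 + 2 = 5.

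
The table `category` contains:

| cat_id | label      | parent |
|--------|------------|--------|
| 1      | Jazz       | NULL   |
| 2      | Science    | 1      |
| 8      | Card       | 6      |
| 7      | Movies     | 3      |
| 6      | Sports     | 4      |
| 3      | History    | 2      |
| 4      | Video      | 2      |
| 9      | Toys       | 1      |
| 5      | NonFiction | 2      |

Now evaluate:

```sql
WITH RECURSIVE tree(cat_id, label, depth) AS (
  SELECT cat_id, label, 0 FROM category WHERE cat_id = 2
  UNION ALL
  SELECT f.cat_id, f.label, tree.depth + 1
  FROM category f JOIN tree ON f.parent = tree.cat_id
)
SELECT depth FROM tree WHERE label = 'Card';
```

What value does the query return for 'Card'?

Base: cat_id=2 (Science) at depth 0.
Iteration 1: rows with parent in {2} -> History (id 3, depth 1), Video (id 4, depth 1), NonFiction (id 5, depth 1).
Iteration 2: rows with parent in {3,4,5} -> Sports (id 6, depth 2), Movies (id 7, depth 2).
Iteration 3: rows with parent in {6,7} -> Card (id 8, depth 3).
Iteration 4: no rows with parent in {8}; recursion stops.

3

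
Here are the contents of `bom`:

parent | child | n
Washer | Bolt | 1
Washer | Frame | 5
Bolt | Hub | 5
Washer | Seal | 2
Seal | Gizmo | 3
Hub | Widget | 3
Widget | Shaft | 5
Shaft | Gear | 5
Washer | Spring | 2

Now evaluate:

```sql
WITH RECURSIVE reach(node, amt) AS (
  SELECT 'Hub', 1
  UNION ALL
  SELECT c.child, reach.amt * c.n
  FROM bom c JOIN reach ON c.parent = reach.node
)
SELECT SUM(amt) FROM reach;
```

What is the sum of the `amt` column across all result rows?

Base: (Hub, amt=1).
Iteration 1: components of {Hub} -> Widget = 1*3 = 3.
Iteration 2: components of {Widget} -> Shaft = 3*5 = 15.
Iteration 3: components of {Shaft} -> Gear = 15*5 = 75.
Iteration 4: no further components; recursion stops.
SUM(amt) = 1 + 3 + 15 + 75 = 94.

94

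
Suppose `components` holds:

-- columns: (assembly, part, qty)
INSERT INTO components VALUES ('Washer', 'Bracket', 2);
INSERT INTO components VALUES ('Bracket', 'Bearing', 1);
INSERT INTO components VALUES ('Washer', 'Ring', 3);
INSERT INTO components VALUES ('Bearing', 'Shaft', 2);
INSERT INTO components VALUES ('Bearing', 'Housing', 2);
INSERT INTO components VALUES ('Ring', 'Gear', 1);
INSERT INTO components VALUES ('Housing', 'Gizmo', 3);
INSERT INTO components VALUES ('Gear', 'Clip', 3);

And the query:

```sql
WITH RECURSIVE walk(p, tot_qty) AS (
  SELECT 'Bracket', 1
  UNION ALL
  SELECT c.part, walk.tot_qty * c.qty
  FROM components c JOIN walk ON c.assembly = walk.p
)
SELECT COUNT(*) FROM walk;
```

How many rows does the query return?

5

Base: (Bracket, tot_qty=1).
Iteration 1: components of {Bracket} -> Bearing = 1*1 = 1.
Iteration 2: components of {Bearing} -> Housing = 1*2 = 2, Shaft = 1*2 = 2.
Iteration 3: components of {Housing,Shaft} -> Gizmo = 2*3 = 6.
Iteration 4: no further components; recursion stops.
Total rows emitted: 5.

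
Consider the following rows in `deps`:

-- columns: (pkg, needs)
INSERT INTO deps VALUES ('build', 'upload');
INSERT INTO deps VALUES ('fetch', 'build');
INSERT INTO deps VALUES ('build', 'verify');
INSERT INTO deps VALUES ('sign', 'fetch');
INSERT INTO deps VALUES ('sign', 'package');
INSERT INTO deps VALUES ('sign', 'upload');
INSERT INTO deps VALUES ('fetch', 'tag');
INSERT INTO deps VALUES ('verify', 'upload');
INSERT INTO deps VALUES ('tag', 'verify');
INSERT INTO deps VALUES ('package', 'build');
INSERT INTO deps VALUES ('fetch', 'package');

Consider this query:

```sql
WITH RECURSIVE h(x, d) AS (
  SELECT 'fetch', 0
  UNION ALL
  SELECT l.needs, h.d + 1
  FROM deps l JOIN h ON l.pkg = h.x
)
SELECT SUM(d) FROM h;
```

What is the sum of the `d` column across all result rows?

Base: (fetch, d=0).
Iteration 1: edges from {fetch} -> (build, d=1), (package, d=1), (tag, d=1).
Iteration 2: edges from {build,package,tag} -> (build, d=2), (upload, d=2), (verify, d=2) x2. [UNION ALL keeps all 4 new rows, including repeats]
Iteration 3: edges from {build,upload,verify} -> (upload, d=3) x3, (verify, d=3). [UNION ALL keeps all 4 new rows, including repeats]
Iteration 4: edges from {upload,verify} -> (upload, d=4).
Iteration 5: no outgoing edges from {upload}; recursion stops.
SUM(d) = 0 + 1 + 1 + 1 + 2 + 2 + 2 + 2 + 3 + 3 + 3 + 3 + 4 = 27.

27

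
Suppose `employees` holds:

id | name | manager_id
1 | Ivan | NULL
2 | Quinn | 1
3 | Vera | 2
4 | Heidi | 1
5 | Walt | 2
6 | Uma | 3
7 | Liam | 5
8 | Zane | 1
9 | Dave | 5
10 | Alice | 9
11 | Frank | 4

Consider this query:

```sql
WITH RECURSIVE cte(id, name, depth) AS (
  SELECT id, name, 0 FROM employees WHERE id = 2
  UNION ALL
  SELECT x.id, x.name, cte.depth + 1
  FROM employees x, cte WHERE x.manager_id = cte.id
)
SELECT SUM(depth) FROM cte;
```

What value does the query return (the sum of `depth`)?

11

Base: id=2 (Quinn) at depth 0.
Iteration 1: rows with manager_id in {2} -> Vera (id 3, depth 1), Walt (id 5, depth 1).
Iteration 2: rows with manager_id in {3,5} -> Uma (id 6, depth 2), Liam (id 7, depth 2), Dave (id 9, depth 2).
Iteration 3: rows with manager_id in {6,7,9} -> Alice (id 10, depth 3).
Iteration 4: no rows with manager_id in {10}; recursion stops.
SUM(depth) = 0 + 1 + 1 + 2 + 2 + 2 + 3 = 11.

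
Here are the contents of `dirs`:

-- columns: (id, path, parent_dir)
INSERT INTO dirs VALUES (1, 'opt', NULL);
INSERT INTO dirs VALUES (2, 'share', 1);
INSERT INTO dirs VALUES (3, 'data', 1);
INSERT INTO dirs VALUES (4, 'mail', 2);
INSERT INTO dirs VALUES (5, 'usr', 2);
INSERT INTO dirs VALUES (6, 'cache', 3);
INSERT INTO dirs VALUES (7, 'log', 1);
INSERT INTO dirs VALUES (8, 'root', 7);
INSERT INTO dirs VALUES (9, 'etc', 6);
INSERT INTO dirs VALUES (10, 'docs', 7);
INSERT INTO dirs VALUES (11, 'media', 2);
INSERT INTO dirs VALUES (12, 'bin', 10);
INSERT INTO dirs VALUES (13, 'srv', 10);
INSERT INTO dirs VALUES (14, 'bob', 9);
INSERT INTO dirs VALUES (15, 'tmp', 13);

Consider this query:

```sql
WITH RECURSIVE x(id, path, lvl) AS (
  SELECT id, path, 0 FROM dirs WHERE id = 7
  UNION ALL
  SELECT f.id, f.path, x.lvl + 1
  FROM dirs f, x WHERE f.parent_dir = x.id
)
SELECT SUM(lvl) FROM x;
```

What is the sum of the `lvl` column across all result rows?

Base: id=7 (log) at lvl 0.
Iteration 1: rows with parent_dir in {7} -> root (id 8, lvl 1), docs (id 10, lvl 1).
Iteration 2: rows with parent_dir in {8,10} -> bin (id 12, lvl 2), srv (id 13, lvl 2).
Iteration 3: rows with parent_dir in {12,13} -> tmp (id 15, lvl 3).
Iteration 4: no rows with parent_dir in {15}; recursion stops.
SUM(lvl) = 0 + 1 + 1 + 2 + 2 + 3 = 9.

9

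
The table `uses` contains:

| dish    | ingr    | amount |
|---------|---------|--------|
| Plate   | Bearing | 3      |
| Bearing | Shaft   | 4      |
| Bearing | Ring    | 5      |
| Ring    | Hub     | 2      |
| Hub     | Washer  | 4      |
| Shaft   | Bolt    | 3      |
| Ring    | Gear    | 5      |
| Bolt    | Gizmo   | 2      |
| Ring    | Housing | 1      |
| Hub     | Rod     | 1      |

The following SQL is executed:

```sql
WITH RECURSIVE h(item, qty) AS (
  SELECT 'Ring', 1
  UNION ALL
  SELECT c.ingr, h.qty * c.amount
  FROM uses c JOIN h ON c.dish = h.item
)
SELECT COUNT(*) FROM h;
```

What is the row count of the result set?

Base: (Ring, qty=1).
Iteration 1: components of {Ring} -> Gear = 1*5 = 5, Housing = 1*1 = 1, Hub = 1*2 = 2.
Iteration 2: components of {Gear,Housing,Hub} -> Rod = 2*1 = 2, Washer = 2*4 = 8.
Iteration 3: no further components; recursion stops.
Total rows emitted: 6.

6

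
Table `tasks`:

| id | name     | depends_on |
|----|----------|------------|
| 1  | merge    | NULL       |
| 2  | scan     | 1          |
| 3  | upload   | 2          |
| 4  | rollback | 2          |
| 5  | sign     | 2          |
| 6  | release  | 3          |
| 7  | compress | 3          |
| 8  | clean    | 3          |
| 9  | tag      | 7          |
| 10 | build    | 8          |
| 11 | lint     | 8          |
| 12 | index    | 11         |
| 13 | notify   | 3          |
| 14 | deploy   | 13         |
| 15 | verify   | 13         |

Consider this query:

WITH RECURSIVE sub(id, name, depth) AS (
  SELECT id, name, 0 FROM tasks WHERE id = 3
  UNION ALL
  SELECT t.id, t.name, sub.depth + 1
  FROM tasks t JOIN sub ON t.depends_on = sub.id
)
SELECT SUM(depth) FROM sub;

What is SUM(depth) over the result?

Base: id=3 (upload) at depth 0.
Iteration 1: rows with depends_on in {3} -> release (id 6, depth 1), compress (id 7, depth 1), clean (id 8, depth 1), notify (id 13, depth 1).
Iteration 2: rows with depends_on in {6,7,8,13} -> tag (id 9, depth 2), build (id 10, depth 2), lint (id 11, depth 2), deploy (id 14, depth 2), verify (id 15, depth 2).
Iteration 3: rows with depends_on in {9,10,11,14,15} -> index (id 12, depth 3).
Iteration 4: no rows with depends_on in {12}; recursion stops.
SUM(depth) = 0 + 1 + 1 + 1 + 1 + 2 + 2 + 2 + 2 + 2 + 3 = 17.

17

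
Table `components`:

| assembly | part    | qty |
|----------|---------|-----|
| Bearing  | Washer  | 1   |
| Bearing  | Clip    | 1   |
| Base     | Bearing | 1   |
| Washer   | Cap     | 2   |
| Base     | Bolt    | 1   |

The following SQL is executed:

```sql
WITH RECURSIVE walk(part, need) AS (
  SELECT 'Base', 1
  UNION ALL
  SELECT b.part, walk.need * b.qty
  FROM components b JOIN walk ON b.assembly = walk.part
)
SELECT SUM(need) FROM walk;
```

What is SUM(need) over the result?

Base: (Base, need=1).
Iteration 1: components of {Base} -> Bearing = 1*1 = 1, Bolt = 1*1 = 1.
Iteration 2: components of {Bearing,Bolt} -> Clip = 1*1 = 1, Washer = 1*1 = 1.
Iteration 3: components of {Clip,Washer} -> Cap = 1*2 = 2.
Iteration 4: no further components; recursion stops.
SUM(need) = 1 + 1 + 1 + 1 + 1 + 2 = 7.

7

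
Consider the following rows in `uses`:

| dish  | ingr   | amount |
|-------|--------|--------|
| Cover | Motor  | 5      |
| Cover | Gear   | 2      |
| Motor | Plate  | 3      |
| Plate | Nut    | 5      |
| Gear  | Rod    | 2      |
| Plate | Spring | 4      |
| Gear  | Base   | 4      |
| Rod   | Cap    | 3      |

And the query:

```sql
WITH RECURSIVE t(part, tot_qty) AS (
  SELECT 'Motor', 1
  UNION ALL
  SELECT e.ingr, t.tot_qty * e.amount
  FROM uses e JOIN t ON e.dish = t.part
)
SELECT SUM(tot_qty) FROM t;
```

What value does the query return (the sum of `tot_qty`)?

Base: (Motor, tot_qty=1).
Iteration 1: components of {Motor} -> Plate = 1*3 = 3.
Iteration 2: components of {Plate} -> Nut = 3*5 = 15, Spring = 3*4 = 12.
Iteration 3: no further components; recursion stops.
SUM(tot_qty) = 1 + 3 + 15 + 12 = 31.

31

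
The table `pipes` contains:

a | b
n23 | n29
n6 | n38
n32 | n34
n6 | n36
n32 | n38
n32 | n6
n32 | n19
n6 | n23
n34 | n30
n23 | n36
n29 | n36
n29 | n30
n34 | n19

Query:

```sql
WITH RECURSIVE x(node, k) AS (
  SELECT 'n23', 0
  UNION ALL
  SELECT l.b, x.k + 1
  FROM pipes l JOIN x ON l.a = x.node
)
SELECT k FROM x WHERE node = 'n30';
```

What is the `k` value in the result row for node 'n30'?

2

Base: (n23, k=0).
Iteration 1: edges from {n23} -> (n29, k=1), (n36, k=1).
Iteration 2: edges from {n29,n36} -> (n30, k=2), (n36, k=2).
Iteration 3: no outgoing edges from {n30,n36}; recursion stops.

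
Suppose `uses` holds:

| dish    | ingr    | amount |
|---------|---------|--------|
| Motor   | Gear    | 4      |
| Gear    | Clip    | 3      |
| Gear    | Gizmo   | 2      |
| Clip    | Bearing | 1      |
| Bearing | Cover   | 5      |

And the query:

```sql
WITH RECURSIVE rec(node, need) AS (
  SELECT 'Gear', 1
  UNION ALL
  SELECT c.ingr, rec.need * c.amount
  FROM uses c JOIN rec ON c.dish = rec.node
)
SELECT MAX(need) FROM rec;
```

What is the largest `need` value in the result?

Base: (Gear, need=1).
Iteration 1: components of {Gear} -> Clip = 1*3 = 3, Gizmo = 1*2 = 2.
Iteration 2: components of {Clip,Gizmo} -> Bearing = 3*1 = 3.
Iteration 3: components of {Bearing} -> Cover = 3*5 = 15.
Iteration 4: no further components; recursion stops.
need values: 1, 3, 2, 3, 15; the maximum is 15.

15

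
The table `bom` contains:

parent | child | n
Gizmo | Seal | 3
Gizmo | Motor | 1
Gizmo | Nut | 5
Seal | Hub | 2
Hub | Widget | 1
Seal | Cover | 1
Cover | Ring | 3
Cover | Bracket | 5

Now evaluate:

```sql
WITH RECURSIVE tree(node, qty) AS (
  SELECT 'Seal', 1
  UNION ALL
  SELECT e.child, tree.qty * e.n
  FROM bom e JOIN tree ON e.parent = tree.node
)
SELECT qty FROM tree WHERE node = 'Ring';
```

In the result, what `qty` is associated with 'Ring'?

3

Base: (Seal, qty=1).
Iteration 1: components of {Seal} -> Cover = 1*1 = 1, Hub = 1*2 = 2.
Iteration 2: components of {Cover,Hub} -> Bracket = 1*5 = 5, Ring = 1*3 = 3, Widget = 2*1 = 2.
Iteration 3: no further components; recursion stops.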